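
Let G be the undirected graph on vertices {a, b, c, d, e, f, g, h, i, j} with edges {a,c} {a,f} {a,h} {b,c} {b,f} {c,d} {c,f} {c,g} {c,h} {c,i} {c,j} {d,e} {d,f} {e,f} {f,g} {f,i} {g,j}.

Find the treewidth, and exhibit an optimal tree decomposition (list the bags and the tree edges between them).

The largest bag has 3 vertices, giving width 2; this decomposition certifies tw(G) ≤ 2. Conversely, {d, e, f} is a clique of size 3, and the vertices of any clique must share a bag in every tree decomposition; so some bag has ≥ 3 vertices and tw(G) ≥ 2. Therefore the treewidth is 2.

Treewidth 2.
One optimal decomposition is:
Bags: B1 = {a, c, f}  B2 = {c, d, f}  B3 = {c, f, g}  B4 = {d, e, f}  B5 = {a, c, h}  B6 = {c, g, j}  B7 = {c, f, i}  B8 = {b, c, f}
Tree: B1–B2, B1–B3, B2–B4, B1–B5, B3–B6, B2–B7, B3–B8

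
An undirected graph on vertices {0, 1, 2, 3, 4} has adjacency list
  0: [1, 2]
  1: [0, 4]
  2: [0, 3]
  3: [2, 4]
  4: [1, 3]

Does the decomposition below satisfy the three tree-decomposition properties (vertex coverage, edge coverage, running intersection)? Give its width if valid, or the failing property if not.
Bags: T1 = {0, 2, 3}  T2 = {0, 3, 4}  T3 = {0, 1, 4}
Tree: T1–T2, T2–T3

Yes; width 2.

Vertex coverage: the bags together contain {0, 1, 2, 3, 4}, the full vertex set. Edge coverage: each edge of G has both endpoints in at least one bag. Running intersection: for every vertex, the bags containing it form a connected subtree. All three properties hold, so this is a valid tree decomposition of width max|bag| − 1 = 2, and hence tw(G) ≤ 2.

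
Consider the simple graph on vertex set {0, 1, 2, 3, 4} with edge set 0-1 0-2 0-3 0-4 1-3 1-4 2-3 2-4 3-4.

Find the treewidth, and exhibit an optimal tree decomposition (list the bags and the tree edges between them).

The largest bag has 4 vertices, giving width 3; this decomposition certifies tw(G) ≤ 3. For the lower bound, the 4 vertices {0, 1, 3, 4} are pairwise adjacent, and any tree decomposition puts a clique entirely inside one bag — forcing width ≥ 3. Therefore the treewidth is 3.

Treewidth 3.
Bags: B1 = {0, 1, 3, 4}  B2 = {0, 2, 3, 4}
Tree: B1–B2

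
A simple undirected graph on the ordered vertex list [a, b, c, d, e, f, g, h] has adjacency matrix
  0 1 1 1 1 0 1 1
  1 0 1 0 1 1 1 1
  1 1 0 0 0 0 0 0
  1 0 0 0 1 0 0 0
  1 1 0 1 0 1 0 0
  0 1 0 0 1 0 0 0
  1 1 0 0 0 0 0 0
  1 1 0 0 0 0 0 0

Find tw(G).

2

A width-2 tree decomposition is:
Bags: B1 = {a, b, e}  B2 = {a, b, c}  B3 = {a, b, g}  B4 = {a, d, e}  B5 = {a, b, h}  B6 = {b, e, f}
Tree: B1–B2, B1–B3, B1–B4, B3–B5, B1–B6
Each bag holds 3 vertices, so the decomposition has width 2, which upper-bounds the treewidth. For the lower bound, the 3 vertices {a, d, e} are pairwise adjacent, and any tree decomposition puts a clique entirely inside one bag — forcing width ≥ 2. Therefore the treewidth is 2.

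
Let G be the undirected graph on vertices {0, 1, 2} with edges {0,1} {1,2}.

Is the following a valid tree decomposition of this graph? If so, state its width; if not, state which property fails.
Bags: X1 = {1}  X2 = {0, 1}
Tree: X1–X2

No — vertex 2 appears in no bag.

A tree decomposition must satisfy three properties: every vertex lies in some bag; for every edge, both endpoints lie together in some bag; and for every vertex, the bags containing it form a connected subtree. Here vertex 2 appears in no bag, so the decomposition is invalid.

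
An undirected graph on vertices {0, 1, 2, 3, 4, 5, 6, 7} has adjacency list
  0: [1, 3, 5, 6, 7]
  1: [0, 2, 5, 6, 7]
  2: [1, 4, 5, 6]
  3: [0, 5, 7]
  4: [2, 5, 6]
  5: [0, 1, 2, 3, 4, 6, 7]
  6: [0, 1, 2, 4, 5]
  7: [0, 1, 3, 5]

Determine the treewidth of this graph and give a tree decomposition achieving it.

Every bag has size at most 4, so the width is 4 − 1 = 3 and tw(G) ≤ 3. On the other hand G contains the 4-clique {0, 1, 5, 6}. A clique must lie in a single bag of any decomposition, so no decomposition can have width below 3. The upper and lower bounds meet at 3, so that is the treewidth.

Treewidth 3.
One such decomposition:
Bags: B1 = {0, 1, 5, 7}  B2 = {0, 1, 5, 6}  B3 = {0, 3, 5, 7}  B4 = {1, 2, 5, 6}  B5 = {2, 4, 5, 6}
Tree: B1–B2, B1–B3, B2–B4, B4–B5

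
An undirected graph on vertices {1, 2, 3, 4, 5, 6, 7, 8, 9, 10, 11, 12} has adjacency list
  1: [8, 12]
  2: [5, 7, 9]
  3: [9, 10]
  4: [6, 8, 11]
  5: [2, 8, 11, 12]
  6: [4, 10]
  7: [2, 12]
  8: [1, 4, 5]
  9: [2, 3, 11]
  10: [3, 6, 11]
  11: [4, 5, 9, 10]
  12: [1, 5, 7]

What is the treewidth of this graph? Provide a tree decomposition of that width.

Treewidth 3.
One optimal decomposition is:
Bags: B1 = {1, 7, 8, 12}  B2 = {5, 7, 8, 12}  B3 = {2, 5, 7, 8}  B4 = {2, 4, 5, 8}  B5 = {2, 4, 5, 11}  B6 = {2, 4, 9, 11}  B7 = {4, 6, 9, 11}  B8 = {6, 9, 10, 11}  B9 = {3, 6, 9, 10}
Tree: B1–B2, B2–B3, B3–B4, B4–B5, B5–B6, B6–B7, B7–B8, B8–B9

Every bag has size at most 4, so the width is 4 − 1 = 3 and tw(G) ≤ 3. For the lower bound: the 4 vertex sets {1,7,12}, {8}, {5}, {2,4,9,11} are disjoint, each induces a connected subgraph, and every pair is joined by at least one edge of G. Contracting each set to a single vertex therefore yields K_{4} as a minor, and since treewidth is minor-monotone, tw(G) ≥ tw(K_{4}) = 3. Therefore the treewidth is 3.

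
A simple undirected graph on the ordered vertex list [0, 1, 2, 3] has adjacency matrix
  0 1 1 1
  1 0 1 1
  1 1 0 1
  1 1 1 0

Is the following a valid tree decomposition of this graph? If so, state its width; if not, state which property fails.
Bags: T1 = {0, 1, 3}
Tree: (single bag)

No — vertex 2 appears in no bag.

A tree decomposition must satisfy three properties: every vertex lies in some bag; for every edge, both endpoints lie together in some bag; and for every vertex, the bags containing it form a connected subtree. Here vertex 2 appears in no bag, so the decomposition is invalid.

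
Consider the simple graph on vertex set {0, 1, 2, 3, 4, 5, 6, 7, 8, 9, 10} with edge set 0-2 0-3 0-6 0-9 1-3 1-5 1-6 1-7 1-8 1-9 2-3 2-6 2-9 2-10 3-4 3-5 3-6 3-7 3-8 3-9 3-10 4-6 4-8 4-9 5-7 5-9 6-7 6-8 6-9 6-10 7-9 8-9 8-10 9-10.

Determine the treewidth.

4

A width-4 tree decomposition is:
Bags: B1 = {3, 6, 8, 9, 10}  B2 = {2, 3, 6, 9, 10}  B3 = {3, 4, 6, 8, 9}  B4 = {1, 3, 6, 8, 9}  B5 = {0, 2, 3, 6, 9}  B6 = {1, 3, 6, 7, 9}  B7 = {1, 3, 5, 7, 9}
Tree: B1–B2, B1–B3, B3–B4, B2–B5, B4–B6, B6–B7
Each bag holds 5 vertices, so the decomposition has width 4, which upper-bounds the treewidth. On the other hand G contains the 5-clique {1, 3, 5, 7, 9}. A clique must lie in a single bag of any decomposition, so no decomposition can have width below 4. Therefore the treewidth is 4.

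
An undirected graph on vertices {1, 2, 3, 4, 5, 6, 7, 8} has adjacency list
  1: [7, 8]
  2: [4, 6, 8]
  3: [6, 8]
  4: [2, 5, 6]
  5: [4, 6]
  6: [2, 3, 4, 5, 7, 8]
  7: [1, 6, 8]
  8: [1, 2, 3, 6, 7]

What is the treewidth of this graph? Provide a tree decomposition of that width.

Treewidth 2.
One such decomposition:
Bags: B1 = {6, 7, 8}  B2 = {2, 6, 8}  B3 = {3, 6, 8}  B4 = {2, 4, 6}  B5 = {4, 5, 6}  B6 = {1, 7, 8}
Tree: B1–B2, B2–B3, B2–B4, B4–B5, B1–B6

Each bag holds 3 vertices, so the decomposition has width 2, which upper-bounds the treewidth. For the lower bound, the 3 vertices {1, 7, 8} are pairwise adjacent, and any tree decomposition puts a clique entirely inside one bag — forcing width ≥ 2. Combining the bounds, tw(G) = 2.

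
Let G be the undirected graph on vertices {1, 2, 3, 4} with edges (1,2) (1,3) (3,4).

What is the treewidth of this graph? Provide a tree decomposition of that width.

Each bag holds 2 vertices, so the decomposition has width 1, which upper-bounds the treewidth. Since G has at least one edge (e.g. 2–1), it is not an edgeless graph, so tw(G) ≥ 1. The upper and lower bounds meet at 1, so that is the treewidth.

Treewidth 1.
Bags: B1 = {1, 2}  B2 = {1, 3}  B3 = {3, 4}
Tree: B1–B2, B2–B3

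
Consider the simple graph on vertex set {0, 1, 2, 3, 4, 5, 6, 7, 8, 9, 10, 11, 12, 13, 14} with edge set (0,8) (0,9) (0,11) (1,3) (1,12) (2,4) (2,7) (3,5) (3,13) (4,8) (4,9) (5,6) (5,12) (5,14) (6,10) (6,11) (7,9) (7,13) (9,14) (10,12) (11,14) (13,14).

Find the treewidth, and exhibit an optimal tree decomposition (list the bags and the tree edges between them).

Treewidth 3.
One such decomposition:
Bags: B1 = {0, 2, 4, 8}  B2 = {0, 2, 4, 9}  B3 = {0, 2, 7, 9}  B4 = {0, 7, 9, 11}  B5 = {7, 9, 11, 14}  B6 = {7, 11, 13, 14}  B7 = {6, 11, 13, 14}  B8 = {5, 6, 13, 14}  B9 = {3, 5, 6, 13}  B10 = {3, 5, 6, 10}  B11 = {3, 5, 10, 12}  B12 = {1, 3, 10, 12}
Tree: B1–B2, B2–B3, B3–B4, B4–B5, B5–B6, B6–B7, B7–B8, B8–B9, B9–B10, B10–B11, B11–B12

Each bag holds 4 vertices, so the decomposition has width 3, which upper-bounds the treewidth. For the lower bound: the 4 vertex sets {2,4,8}, {0}, {9}, {7,11,13,14} are disjoint, each induces a connected subgraph, and every pair is joined by at least one edge of G. Contracting each set to a single vertex therefore yields K_{4} as a minor, and since treewidth is minor-monotone, tw(G) ≥ tw(K_{4}) = 3. Therefore the treewidth is 3.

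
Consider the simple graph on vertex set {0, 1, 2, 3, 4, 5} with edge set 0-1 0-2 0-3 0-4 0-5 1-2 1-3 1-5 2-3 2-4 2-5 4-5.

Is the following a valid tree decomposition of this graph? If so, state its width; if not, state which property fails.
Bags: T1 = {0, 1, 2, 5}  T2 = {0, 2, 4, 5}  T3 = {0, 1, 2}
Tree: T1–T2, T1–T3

A tree decomposition must satisfy three properties: every vertex lies in some bag; for every edge, both endpoints lie together in some bag; and for every vertex, the bags containing it form a connected subtree. Here vertex 3 appears in no bag, so the decomposition is invalid.

No — vertex 3 appears in no bag.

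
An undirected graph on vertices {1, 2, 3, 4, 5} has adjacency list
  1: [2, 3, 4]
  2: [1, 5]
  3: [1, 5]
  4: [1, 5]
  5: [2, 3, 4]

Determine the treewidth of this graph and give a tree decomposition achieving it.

Treewidth 2.
One such decomposition:
Bags: B1 = {1, 4, 5}  B2 = {1, 2, 5}  B3 = {1, 3, 5}
Tree: B1–B2, B2–B3

Each bag holds 3 vertices, so the decomposition has width 2, which upper-bounds the treewidth. Since 4–5–2–1–4 is a cycle in G, G is not acyclic. Forests are exactly the graphs of treewidth ≤ 1, so tw(G) ≥ 2. The upper and lower bounds meet at 2, so that is the treewidth.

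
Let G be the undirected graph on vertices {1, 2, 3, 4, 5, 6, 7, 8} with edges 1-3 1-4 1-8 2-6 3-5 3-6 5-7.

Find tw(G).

1

A width-1 tree decomposition is:
Bags: B1 = {3, 5}  B2 = {5, 7}  B3 = {1, 3}  B4 = {3, 6}  B5 = {1, 8}  B6 = {1, 4}  B7 = {2, 6}
Tree: B1–B2, B1–B3, B1–B4, B3–B5, B5–B6, B4–B7
Every bag has size at most 2, so the width is 2 − 1 = 1 and tw(G) ≤ 1. Any graph with an edge has treewidth ≥ 1, and G has the edge 3–5. Hence tw(G) = 1 exactly.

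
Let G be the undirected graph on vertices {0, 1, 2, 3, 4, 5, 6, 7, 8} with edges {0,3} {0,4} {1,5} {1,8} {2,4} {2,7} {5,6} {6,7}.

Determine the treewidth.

A width-1 tree decomposition is:
Bags: B1 = {0, 3}  B2 = {0, 4}  B3 = {2, 4}  B4 = {2, 7}  B5 = {6, 7}  B6 = {5, 6}  B7 = {1, 5}  B8 = {1, 8}
Tree: B1–B2, B2–B3, B3–B4, B4–B5, B5–B6, B6–B7, B7–B8
Each bag holds 2 vertices, so the decomposition has width 1, which upper-bounds the treewidth. Since G has at least one edge (e.g. 3–0), it is not an edgeless graph, so tw(G) ≥ 1. The upper and lower bounds meet at 1, so that is the treewidth.

1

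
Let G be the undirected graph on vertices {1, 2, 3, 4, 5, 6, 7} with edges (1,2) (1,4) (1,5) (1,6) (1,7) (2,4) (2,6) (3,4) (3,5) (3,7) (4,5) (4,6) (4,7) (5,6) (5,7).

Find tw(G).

A width-3 tree decomposition is:
Bags: B1 = {1, 4, 5, 6}  B2 = {1, 2, 4, 6}  B3 = {1, 4, 5, 7}  B4 = {3, 4, 5, 7}
Tree: B1–B2, B1–B3, B3–B4
The largest bag has 4 vertices, giving width 3; this decomposition certifies tw(G) ≤ 3. For the lower bound, the 4 vertices {1, 2, 4, 6} are pairwise adjacent, and any tree decomposition puts a clique entirely inside one bag — forcing width ≥ 3. Combining the bounds, tw(G) = 3.

3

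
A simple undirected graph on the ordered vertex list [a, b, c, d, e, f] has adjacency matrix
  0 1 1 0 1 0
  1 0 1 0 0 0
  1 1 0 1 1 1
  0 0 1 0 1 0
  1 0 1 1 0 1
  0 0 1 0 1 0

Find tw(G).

2

A width-2 tree decomposition is:
Bags: B1 = {a, c, e}  B2 = {a, b, c}  B3 = {c, e, f}  B4 = {c, d, e}
Tree: B1–B2, B1–B3, B3–B4
Every bag has size at most 3, so the width is 3 − 1 = 2 and tw(G) ≤ 2. Conversely, {c, d, e} is a clique of size 3, and the vertices of any clique must share a bag in every tree decomposition; so some bag has ≥ 3 vertices and tw(G) ≥ 2. Therefore the treewidth is 2.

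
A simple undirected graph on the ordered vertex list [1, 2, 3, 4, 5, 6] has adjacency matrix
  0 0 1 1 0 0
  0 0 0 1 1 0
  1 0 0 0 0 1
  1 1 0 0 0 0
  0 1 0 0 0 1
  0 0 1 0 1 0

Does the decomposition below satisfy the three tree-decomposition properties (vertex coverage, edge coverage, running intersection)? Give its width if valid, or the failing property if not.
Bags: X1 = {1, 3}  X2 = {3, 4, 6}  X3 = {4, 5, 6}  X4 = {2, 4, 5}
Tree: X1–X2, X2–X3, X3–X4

No — edge (4,1) lies in no bag.

A tree decomposition must satisfy three properties: every vertex lies in some bag; for every edge, both endpoints lie together in some bag; and for every vertex, the bags containing it form a connected subtree. Here edge (4,1) lies in no bag, so the decomposition is invalid.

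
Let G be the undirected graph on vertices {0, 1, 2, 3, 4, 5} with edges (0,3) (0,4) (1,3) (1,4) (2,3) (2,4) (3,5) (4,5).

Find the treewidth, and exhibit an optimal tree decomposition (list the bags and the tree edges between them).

Each bag holds 3 vertices, so the decomposition has width 2, which upper-bounds the treewidth. For the lower bound, G contains the cycle 1–3–0–4–1, so G is not a forest; only forests have treewidth ≤ 1, hence tw(G) ≥ 2. Combining the bounds, tw(G) = 2.

Treewidth 2.
One optimal decomposition is:
Bags: B1 = {1, 3, 4}  B2 = {0, 3, 4}  B3 = {3, 4, 5}  B4 = {2, 3, 4}
Tree: B1–B2, B2–B3, B3–B4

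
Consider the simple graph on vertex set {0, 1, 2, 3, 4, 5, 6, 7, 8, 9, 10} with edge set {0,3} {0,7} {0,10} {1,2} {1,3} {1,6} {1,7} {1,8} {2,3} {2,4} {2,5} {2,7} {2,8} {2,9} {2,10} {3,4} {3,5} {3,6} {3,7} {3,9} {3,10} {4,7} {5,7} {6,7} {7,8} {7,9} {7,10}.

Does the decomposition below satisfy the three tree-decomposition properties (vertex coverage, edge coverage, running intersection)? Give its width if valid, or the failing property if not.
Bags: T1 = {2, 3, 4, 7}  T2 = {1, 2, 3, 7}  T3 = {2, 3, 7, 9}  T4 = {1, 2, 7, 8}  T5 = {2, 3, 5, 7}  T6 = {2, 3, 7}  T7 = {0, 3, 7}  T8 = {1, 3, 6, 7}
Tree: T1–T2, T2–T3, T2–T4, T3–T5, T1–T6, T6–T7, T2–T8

A tree decomposition must satisfy three properties: every vertex lies in some bag; for every edge, both endpoints lie together in some bag; and for every vertex, the bags containing it form a connected subtree. Here vertex 10 appears in no bag, so the decomposition is invalid.

No — vertex 10 appears in no bag.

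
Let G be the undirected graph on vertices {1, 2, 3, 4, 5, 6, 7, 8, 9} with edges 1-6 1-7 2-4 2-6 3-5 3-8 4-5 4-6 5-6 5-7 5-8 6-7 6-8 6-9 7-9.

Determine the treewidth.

2

A width-2 tree decomposition is:
Bags: B1 = {4, 5, 6}  B2 = {5, 6, 7}  B3 = {5, 6, 8}  B4 = {6, 7, 9}  B5 = {2, 4, 6}  B6 = {3, 5, 8}  B7 = {1, 6, 7}
Tree: B1–B2, B2–B3, B2–B4, B1–B5, B3–B6, B4–B7
Every bag has size at most 3, so the width is 3 − 1 = 2 and tw(G) ≤ 2. On the other hand G contains the 3-clique {3, 5, 8}. A clique must lie in a single bag of any decomposition, so no decomposition can have width below 2. The upper and lower bounds meet at 2, so that is the treewidth.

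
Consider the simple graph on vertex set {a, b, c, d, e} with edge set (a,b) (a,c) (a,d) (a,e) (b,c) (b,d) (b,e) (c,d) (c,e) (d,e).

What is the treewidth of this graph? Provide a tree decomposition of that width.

Treewidth 4.
One optimal decomposition is:
Bags: B1 = {a, b, c, d, e}
Tree: (single bag)

A single bag containing all 5 vertices is trivially a valid decomposition of width 4. For the lower bound, the 5 vertices {a, b, c, d, e} are pairwise adjacent, and any tree decomposition puts a clique entirely inside one bag — forcing width ≥ 4. Therefore the treewidth is 4.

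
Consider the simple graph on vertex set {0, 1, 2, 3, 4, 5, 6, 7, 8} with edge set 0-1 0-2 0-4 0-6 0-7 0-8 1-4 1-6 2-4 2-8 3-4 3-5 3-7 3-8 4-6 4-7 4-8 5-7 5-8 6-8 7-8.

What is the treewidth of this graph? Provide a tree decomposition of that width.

Each bag holds 4 vertices, so the decomposition has width 3, which upper-bounds the treewidth. For the lower bound, the 4 vertices {0, 2, 4, 8} are pairwise adjacent, and any tree decomposition puts a clique entirely inside one bag — forcing width ≥ 3. Therefore the treewidth is 3.

Treewidth 3.
One such decomposition:
Bags: B1 = {0, 2, 4, 8}  B2 = {0, 4, 7, 8}  B3 = {0, 4, 6, 8}  B4 = {0, 1, 4, 6}  B5 = {3, 4, 7, 8}  B6 = {3, 5, 7, 8}
Tree: B1–B2, B2–B3, B3–B4, B2–B5, B5–B6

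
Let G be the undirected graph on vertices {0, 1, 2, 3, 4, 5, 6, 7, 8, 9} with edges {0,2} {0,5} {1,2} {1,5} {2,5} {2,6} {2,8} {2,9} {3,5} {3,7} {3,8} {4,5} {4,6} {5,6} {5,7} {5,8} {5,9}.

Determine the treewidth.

2

A width-2 tree decomposition is:
Bags: B1 = {2, 5, 6}  B2 = {2, 5, 9}  B3 = {4, 5, 6}  B4 = {2, 5, 8}  B5 = {1, 2, 5}  B6 = {3, 5, 8}  B7 = {0, 2, 5}  B8 = {3, 5, 7}
Tree: B1–B2, B1–B3, B1–B4, B4–B5, B4–B6, B2–B7, B6–B8
Each bag holds 3 vertices, so the decomposition has width 2, which upper-bounds the treewidth. On the other hand G contains the 3-clique {0, 2, 5}. A clique must lie in a single bag of any decomposition, so no decomposition can have width below 2. Combining the bounds, tw(G) = 2.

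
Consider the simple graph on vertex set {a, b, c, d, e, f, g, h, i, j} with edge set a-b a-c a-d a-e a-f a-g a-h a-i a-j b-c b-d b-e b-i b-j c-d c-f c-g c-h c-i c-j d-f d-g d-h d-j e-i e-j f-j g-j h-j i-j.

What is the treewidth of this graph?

4

A width-4 tree decomposition is:
Bags: B1 = {a, b, c, d, j}  B2 = {a, c, d, h, j}  B3 = {a, c, d, f, j}  B4 = {a, b, c, i, j}  B5 = {a, c, d, g, j}  B6 = {a, b, e, i, j}
Tree: B1–B2, B2–B3, B1–B4, B2–B5, B4–B6
The largest bag has 5 vertices, giving width 4; this decomposition certifies tw(G) ≤ 4. For the lower bound, the 5 vertices {a, b, e, i, j} are pairwise adjacent, and any tree decomposition puts a clique entirely inside one bag — forcing width ≥ 4. Therefore the treewidth is 4.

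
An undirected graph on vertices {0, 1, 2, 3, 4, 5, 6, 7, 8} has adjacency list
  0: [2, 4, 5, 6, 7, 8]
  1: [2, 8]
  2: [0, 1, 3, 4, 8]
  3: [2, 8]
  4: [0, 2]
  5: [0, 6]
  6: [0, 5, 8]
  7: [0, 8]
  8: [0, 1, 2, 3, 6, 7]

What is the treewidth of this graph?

2

A width-2 tree decomposition is:
Bags: B1 = {0, 2, 8}  B2 = {1, 2, 8}  B3 = {2, 3, 8}  B4 = {0, 6, 8}  B5 = {0, 5, 6}  B6 = {0, 2, 4}  B7 = {0, 7, 8}
Tree: B1–B2, B2–B3, B1–B4, B4–B5, B1–B6, B1–B7
Every bag has size at most 3, so the width is 3 − 1 = 2 and tw(G) ≤ 2. For the lower bound, the 3 vertices {0, 2, 8} are pairwise adjacent, and any tree decomposition puts a clique entirely inside one bag — forcing width ≥ 2. Hence tw(G) = 2 exactly.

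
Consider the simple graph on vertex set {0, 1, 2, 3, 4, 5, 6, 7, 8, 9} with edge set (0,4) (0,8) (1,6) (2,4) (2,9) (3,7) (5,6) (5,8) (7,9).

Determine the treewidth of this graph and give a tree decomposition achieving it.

The largest bag has 2 vertices, giving width 1; this decomposition certifies tw(G) ≤ 1. Since G has at least one edge (e.g. 1–6), it is not an edgeless graph, so tw(G) ≥ 1. The upper and lower bounds meet at 1, so that is the treewidth.

Treewidth 1.
One such decomposition:
Bags: B1 = {1, 6}  B2 = {5, 6}  B3 = {5, 8}  B4 = {0, 8}  B5 = {0, 4}  B6 = {2, 4}  B7 = {2, 9}  B8 = {7, 9}  B9 = {3, 7}
Tree: B1–B2, B2–B3, B3–B4, B4–B5, B5–B6, B6–B7, B7–B8, B8–B9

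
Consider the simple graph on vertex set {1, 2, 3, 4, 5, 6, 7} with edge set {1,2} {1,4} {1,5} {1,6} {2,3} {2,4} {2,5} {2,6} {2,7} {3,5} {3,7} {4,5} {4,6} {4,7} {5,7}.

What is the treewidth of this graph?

3

A width-3 tree decomposition is:
Bags: B1 = {1, 2, 4, 5}  B2 = {1, 2, 4, 6}  B3 = {2, 4, 5, 7}  B4 = {2, 3, 5, 7}
Tree: B1–B2, B1–B3, B3–B4
Every bag has size at most 4, so the width is 4 − 1 = 3 and tw(G) ≤ 3. On the other hand G contains the 4-clique {2, 3, 5, 7}. A clique must lie in a single bag of any decomposition, so no decomposition can have width below 3. The upper and lower bounds meet at 3, so that is the treewidth.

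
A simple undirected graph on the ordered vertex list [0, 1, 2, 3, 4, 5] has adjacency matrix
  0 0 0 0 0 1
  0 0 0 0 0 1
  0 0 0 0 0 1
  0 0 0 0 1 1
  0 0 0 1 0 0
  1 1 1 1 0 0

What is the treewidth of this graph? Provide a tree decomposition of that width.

Every bag has size at most 2, so the width is 2 − 1 = 1 and tw(G) ≤ 1. G has an edge, so its treewidth is at least 1. The upper and lower bounds meet at 1, so that is the treewidth.

Treewidth 1.
Bags: B1 = {3, 5}  B2 = {2, 5}  B3 = {1, 5}  B4 = {3, 4}  B5 = {0, 5}
Tree: B1–B2, B1–B3, B1–B4, B2–B5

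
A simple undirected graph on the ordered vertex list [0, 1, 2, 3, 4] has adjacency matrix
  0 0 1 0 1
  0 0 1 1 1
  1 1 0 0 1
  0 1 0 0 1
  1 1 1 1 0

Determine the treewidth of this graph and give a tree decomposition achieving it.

Treewidth 2.
One such decomposition:
Bags: B1 = {1, 3, 4}  B2 = {1, 2, 4}  B3 = {0, 2, 4}
Tree: B1–B2, B2–B3

Each bag holds 3 vertices, so the decomposition has width 2, which upper-bounds the treewidth. On the other hand G contains the 3-clique {0, 2, 4}. A clique must lie in a single bag of any decomposition, so no decomposition can have width below 2. Hence tw(G) = 2 exactly.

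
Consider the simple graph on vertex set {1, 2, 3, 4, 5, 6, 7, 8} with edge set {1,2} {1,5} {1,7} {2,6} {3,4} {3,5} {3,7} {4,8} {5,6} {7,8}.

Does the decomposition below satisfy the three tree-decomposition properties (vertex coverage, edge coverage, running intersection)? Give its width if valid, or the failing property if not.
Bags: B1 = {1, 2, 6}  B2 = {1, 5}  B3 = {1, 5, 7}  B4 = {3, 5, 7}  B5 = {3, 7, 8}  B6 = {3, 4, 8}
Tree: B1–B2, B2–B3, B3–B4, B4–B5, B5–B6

A tree decomposition must satisfy three properties: every vertex lies in some bag; for every edge, both endpoints lie together in some bag; and for every vertex, the bags containing it form a connected subtree. Here edge (6,5) lies in no bag, so the decomposition is invalid.

No — edge (6,5) lies in no bag.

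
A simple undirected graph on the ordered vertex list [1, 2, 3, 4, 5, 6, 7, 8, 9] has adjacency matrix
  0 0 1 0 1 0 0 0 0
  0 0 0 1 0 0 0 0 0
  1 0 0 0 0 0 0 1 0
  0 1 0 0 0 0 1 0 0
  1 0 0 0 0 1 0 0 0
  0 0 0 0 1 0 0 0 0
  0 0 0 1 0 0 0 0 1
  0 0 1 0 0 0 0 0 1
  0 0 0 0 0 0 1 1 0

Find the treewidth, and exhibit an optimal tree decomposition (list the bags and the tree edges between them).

The largest bag has 2 vertices, giving width 1; this decomposition certifies tw(G) ≤ 1. Any graph with an edge has treewidth ≥ 1, and G has the edge 6–5. The upper and lower bounds meet at 1, so that is the treewidth.

Treewidth 1.
One optimal decomposition is:
Bags: B1 = {5, 6}  B2 = {1, 5}  B3 = {1, 3}  B4 = {3, 8}  B5 = {8, 9}  B6 = {7, 9}  B7 = {4, 7}  B8 = {2, 4}
Tree: B1–B2, B2–B3, B3–B4, B4–B5, B5–B6, B6–B7, B7–B8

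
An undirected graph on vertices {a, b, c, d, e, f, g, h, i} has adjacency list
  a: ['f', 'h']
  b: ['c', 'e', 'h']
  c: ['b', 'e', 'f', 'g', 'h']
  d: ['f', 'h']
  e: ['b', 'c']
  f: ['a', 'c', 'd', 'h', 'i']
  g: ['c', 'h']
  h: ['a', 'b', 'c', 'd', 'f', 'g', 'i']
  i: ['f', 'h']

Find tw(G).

2

A width-2 tree decomposition is:
Bags: B1 = {f, h, i}  B2 = {a, f, h}  B3 = {c, f, h}  B4 = {b, c, h}  B5 = {b, c, e}  B6 = {c, g, h}  B7 = {d, f, h}
Tree: B1–B2, B1–B3, B3–B4, B4–B5, B3–B6, B1–B7
Every bag has size at most 3, so the width is 3 − 1 = 2 and tw(G) ≤ 2. For the lower bound, the 3 vertices {b, c, e} are pairwise adjacent, and any tree decomposition puts a clique entirely inside one bag — forcing width ≥ 2. Hence tw(G) = 2 exactly.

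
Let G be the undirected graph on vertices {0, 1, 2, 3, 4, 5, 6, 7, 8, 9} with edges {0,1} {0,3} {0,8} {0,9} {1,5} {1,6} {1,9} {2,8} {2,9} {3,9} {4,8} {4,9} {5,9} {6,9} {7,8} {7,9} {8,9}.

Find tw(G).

A width-2 tree decomposition is:
Bags: B1 = {0, 1, 9}  B2 = {0, 8, 9}  B3 = {4, 8, 9}  B4 = {1, 5, 9}  B5 = {0, 3, 9}  B6 = {1, 6, 9}  B7 = {2, 8, 9}  B8 = {7, 8, 9}
Tree: B1–B2, B2–B3, B1–B4, B2–B5, B1–B6, B2–B7, B2–B8
The largest bag has 3 vertices, giving width 2; this decomposition certifies tw(G) ≤ 2. Conversely, {0, 1, 9} is a clique of size 3, and the vertices of any clique must share a bag in every tree decomposition; so some bag has ≥ 3 vertices and tw(G) ≥ 2. Therefore the treewidth is 2.

2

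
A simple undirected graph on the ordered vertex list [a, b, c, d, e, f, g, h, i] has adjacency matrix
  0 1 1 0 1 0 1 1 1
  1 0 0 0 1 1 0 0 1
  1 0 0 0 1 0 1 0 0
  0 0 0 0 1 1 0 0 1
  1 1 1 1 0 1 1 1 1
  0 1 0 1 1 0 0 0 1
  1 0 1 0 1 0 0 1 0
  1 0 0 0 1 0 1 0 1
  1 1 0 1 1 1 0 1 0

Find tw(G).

3

A width-3 tree decomposition is:
Bags: B1 = {b, e, f, i}  B2 = {d, e, f, i}  B3 = {a, b, e, i}  B4 = {a, e, h, i}  B5 = {a, e, g, h}  B6 = {a, c, e, g}
Tree: B1–B2, B1–B3, B3–B4, B4–B5, B5–B6
The largest bag has 4 vertices, giving width 3; this decomposition certifies tw(G) ≤ 3. On the other hand G contains the 4-clique {a, e, g, h}. A clique must lie in a single bag of any decomposition, so no decomposition can have width below 3. The upper and lower bounds meet at 3, so that is the treewidth.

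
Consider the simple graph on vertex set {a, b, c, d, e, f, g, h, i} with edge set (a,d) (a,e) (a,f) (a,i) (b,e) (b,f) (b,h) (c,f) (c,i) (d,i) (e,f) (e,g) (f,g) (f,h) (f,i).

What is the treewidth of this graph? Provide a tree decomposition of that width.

Each bag holds 3 vertices, so the decomposition has width 2, which upper-bounds the treewidth. For the lower bound, the 3 vertices {a, d, i} are pairwise adjacent, and any tree decomposition puts a clique entirely inside one bag — forcing width ≥ 2. The upper and lower bounds meet at 2, so that is the treewidth.

Treewidth 2.
One such decomposition:
Bags: B1 = {a, f, i}  B2 = {c, f, i}  B3 = {a, e, f}  B4 = {e, f, g}  B5 = {b, e, f}  B6 = {a, d, i}  B7 = {b, f, h}
Tree: B1–B2, B1–B3, B3–B4, B4–B5, B1–B6, B5–B7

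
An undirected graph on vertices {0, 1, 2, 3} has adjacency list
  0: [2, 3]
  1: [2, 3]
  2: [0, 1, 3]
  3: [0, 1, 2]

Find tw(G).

2

A width-2 tree decomposition is:
Bags: B1 = {1, 2, 3}  B2 = {0, 2, 3}
Tree: B1–B2
The largest bag has 3 vertices, giving width 2; this decomposition certifies tw(G) ≤ 2. For the lower bound, the 3 vertices {0, 2, 3} are pairwise adjacent, and any tree decomposition puts a clique entirely inside one bag — forcing width ≥ 2. Therefore the treewidth is 2.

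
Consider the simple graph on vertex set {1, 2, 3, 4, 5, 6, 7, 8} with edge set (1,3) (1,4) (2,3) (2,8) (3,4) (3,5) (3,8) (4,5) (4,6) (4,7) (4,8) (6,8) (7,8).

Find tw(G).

A width-2 tree decomposition is:
Bags: B1 = {4, 6, 8}  B2 = {4, 7, 8}  B3 = {3, 4, 8}  B4 = {1, 3, 4}  B5 = {2, 3, 8}  B6 = {3, 4, 5}
Tree: B1–B2, B1–B3, B3–B4, B3–B5, B4–B6
The largest bag has 3 vertices, giving width 2; this decomposition certifies tw(G) ≤ 2. On the other hand G contains the 3-clique {2, 3, 8}. A clique must lie in a single bag of any decomposition, so no decomposition can have width below 2. Combining the bounds, tw(G) = 2.

2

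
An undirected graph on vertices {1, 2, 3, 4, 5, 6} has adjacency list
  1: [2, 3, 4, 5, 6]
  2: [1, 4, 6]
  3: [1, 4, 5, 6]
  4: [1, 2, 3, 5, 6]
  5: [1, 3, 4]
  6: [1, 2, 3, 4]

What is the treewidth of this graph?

A width-3 tree decomposition is:
Bags: B1 = {1, 3, 4, 6}  B2 = {1, 3, 4, 5}  B3 = {1, 2, 4, 6}
Tree: B1–B2, B1–B3
Each bag holds 4 vertices, so the decomposition has width 3, which upper-bounds the treewidth. Conversely, {1, 2, 4, 6} is a clique of size 4, and the vertices of any clique must share a bag in every tree decomposition; so some bag has ≥ 4 vertices and tw(G) ≥ 3. Combining the bounds, tw(G) = 3.

3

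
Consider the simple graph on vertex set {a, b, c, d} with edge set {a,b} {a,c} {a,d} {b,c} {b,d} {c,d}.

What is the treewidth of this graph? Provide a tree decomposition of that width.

A single bag containing all 4 vertices is trivially a valid decomposition of width 3. Conversely, {a, b, c, d} is a clique of size 4, and the vertices of any clique must share a bag in every tree decomposition; so some bag has ≥ 4 vertices and tw(G) ≥ 3. Therefore the treewidth is 3.

Treewidth 3.
One optimal decomposition is:
Bags: B1 = {a, b, c, d}
Tree: (single bag)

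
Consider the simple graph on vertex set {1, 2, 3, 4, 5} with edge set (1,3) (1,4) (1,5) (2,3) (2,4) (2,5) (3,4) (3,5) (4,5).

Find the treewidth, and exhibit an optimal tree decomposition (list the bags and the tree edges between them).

The largest bag has 4 vertices, giving width 3; this decomposition certifies tw(G) ≤ 3. On the other hand G contains the 4-clique {1, 3, 4, 5}. A clique must lie in a single bag of any decomposition, so no decomposition can have width below 3. The upper and lower bounds meet at 3, so that is the treewidth.

Treewidth 3.
One optimal decomposition is:
Bags: B1 = {2, 3, 4, 5}  B2 = {1, 3, 4, 5}
Tree: B1–B2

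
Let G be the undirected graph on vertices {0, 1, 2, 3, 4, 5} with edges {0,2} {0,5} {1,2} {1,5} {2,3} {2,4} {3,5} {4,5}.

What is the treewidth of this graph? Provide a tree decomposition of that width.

Treewidth 2.
One such decomposition:
Bags: B1 = {0, 2, 5}  B2 = {1, 2, 5}  B3 = {2, 3, 5}  B4 = {2, 4, 5}
Tree: B1–B2, B2–B3, B3–B4

Every bag has size at most 3, so the width is 3 − 1 = 2 and tw(G) ≤ 2. Since 0–2–1–5–0 is a cycle in G, G is not acyclic. Forests are exactly the graphs of treewidth ≤ 1, so tw(G) ≥ 2. Combining the bounds, tw(G) = 2.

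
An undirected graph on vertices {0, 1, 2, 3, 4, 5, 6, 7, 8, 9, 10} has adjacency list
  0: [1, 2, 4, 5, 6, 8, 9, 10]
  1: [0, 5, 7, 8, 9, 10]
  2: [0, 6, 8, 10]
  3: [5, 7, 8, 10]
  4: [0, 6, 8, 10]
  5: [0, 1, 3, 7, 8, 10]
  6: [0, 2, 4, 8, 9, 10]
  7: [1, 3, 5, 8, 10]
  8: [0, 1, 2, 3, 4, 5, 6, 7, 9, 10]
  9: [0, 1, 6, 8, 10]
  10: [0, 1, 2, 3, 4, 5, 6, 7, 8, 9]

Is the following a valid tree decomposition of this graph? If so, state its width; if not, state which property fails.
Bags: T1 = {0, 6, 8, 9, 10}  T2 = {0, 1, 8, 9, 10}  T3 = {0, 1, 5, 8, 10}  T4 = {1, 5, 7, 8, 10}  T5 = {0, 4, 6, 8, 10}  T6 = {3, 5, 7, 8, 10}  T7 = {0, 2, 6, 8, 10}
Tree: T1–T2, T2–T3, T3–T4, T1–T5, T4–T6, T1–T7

Checking the three conditions: (i) the bags cover all of {0, 1, 2, 3, 4, 5, 6, 7, 8, 9, 10}; (ii) for each edge, some bag contains both endpoints; (iii) the bags containing any fixed vertex form a subtree. All hold, so the decomposition is valid with width 5 − 1 = 4.

Yes; width 4.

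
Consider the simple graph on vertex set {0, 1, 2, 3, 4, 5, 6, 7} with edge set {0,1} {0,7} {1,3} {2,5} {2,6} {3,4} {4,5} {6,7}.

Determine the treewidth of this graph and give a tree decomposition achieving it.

Each bag holds 3 vertices, so the decomposition has width 2, which upper-bounds the treewidth. Since 4–3–1–0–7–6–2–5–4 is a cycle in G, G is not acyclic. Forests are exactly the graphs of treewidth ≤ 1, so tw(G) ≥ 2. The upper and lower bounds meet at 2, so that is the treewidth.

Treewidth 2.
One optimal decomposition is:
Bags: B1 = {1, 3, 4}  B2 = {0, 1, 4}  B3 = {0, 4, 7}  B4 = {4, 6, 7}  B5 = {2, 4, 6}  B6 = {2, 4, 5}
Tree: B1–B2, B2–B3, B3–B4, B4–B5, B5–B6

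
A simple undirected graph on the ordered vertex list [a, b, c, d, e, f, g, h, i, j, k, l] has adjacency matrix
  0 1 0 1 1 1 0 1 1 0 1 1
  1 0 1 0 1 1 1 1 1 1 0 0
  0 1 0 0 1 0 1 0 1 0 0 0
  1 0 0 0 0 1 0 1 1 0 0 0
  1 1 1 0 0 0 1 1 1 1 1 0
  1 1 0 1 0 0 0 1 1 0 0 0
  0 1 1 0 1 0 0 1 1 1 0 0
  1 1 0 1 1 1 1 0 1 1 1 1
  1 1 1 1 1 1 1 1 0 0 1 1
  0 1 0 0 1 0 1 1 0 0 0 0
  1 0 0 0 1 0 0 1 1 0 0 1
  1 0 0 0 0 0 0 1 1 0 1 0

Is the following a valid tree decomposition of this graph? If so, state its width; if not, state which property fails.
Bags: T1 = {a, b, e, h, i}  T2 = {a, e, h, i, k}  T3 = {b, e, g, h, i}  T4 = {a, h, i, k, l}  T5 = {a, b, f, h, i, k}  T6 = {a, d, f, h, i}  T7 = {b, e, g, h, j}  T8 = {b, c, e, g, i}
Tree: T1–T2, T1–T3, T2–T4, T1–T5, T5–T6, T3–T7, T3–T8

No — bags containing vertex k are not connected in the tree.

A tree decomposition must satisfy three properties: every vertex lies in some bag; for every edge, both endpoints lie together in some bag; and for every vertex, the bags containing it form a connected subtree. Here bags containing vertex k are not connected in the tree, so the decomposition is invalid.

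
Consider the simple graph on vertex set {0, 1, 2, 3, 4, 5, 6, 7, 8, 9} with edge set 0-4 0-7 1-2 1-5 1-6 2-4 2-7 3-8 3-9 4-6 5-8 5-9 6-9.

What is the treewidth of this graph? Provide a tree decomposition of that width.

Each bag holds 3 vertices, so the decomposition has width 2, which upper-bounds the treewidth. The edges 8–3–9–5–8 form a cycle, so G is not a tree and its treewidth is at least 2. The upper and lower bounds meet at 2, so that is the treewidth.

Treewidth 2.
One optimal decomposition is:
Bags: B1 = {3, 5, 8}  B2 = {3, 5, 9}  B3 = {1, 5, 9}  B4 = {1, 6, 9}  B5 = {1, 2, 6}  B6 = {2, 4, 6}  B7 = {2, 4, 7}  B8 = {0, 4, 7}
Tree: B1–B2, B2–B3, B3–B4, B4–B5, B5–B6, B6–B7, B7–B8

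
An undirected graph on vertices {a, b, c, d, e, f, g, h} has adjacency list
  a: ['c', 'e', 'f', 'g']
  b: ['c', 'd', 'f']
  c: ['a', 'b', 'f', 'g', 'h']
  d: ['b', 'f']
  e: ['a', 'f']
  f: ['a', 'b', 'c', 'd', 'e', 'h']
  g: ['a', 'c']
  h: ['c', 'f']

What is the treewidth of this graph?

2

A width-2 tree decomposition is:
Bags: B1 = {a, e, f}  B2 = {a, c, f}  B3 = {c, f, h}  B4 = {a, c, g}  B5 = {b, c, f}  B6 = {b, d, f}
Tree: B1–B2, B2–B3, B2–B4, B3–B5, B5–B6
Every bag has size at most 3, so the width is 3 − 1 = 2 and tw(G) ≤ 2. Conversely, {a, c, g} is a clique of size 3, and the vertices of any clique must share a bag in every tree decomposition; so some bag has ≥ 3 vertices and tw(G) ≥ 2. Therefore the treewidth is 2.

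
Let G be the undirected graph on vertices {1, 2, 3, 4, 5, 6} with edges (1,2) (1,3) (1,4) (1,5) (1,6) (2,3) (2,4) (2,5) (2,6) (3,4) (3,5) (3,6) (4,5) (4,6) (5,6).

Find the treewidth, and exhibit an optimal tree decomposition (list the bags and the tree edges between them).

Treewidth 5.
Bags: B1 = {1, 2, 3, 4, 5, 6}
Tree: (single bag)

With just one bag of size 6, the width is 6 − 1 = 5, so tw(G) ≤ 5. Conversely, {1, 2, 3, 4, 5, 6} is a clique of size 6, and the vertices of any clique must share a bag in every tree decomposition; so some bag has ≥ 6 vertices and tw(G) ≥ 5. Hence tw(G) = 5 exactly.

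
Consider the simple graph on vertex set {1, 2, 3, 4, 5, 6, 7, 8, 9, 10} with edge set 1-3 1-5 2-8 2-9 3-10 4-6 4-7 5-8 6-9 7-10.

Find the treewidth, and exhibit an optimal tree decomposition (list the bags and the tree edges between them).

Treewidth 2.
Bags: B1 = {1, 3, 10}  B2 = {1, 7, 10}  B3 = {1, 4, 7}  B4 = {1, 4, 6}  B5 = {1, 6, 9}  B6 = {1, 2, 9}  B7 = {1, 2, 8}  B8 = {1, 5, 8}
Tree: B1–B2, B2–B3, B3–B4, B4–B5, B5–B6, B6–B7, B7–B8

The largest bag has 3 vertices, giving width 2; this decomposition certifies tw(G) ≤ 2. The edges 1–3–10–7–4–6–9–2–8–5–1 form a cycle, so G is not a tree and its treewidth is at least 2. Therefore the treewidth is 2.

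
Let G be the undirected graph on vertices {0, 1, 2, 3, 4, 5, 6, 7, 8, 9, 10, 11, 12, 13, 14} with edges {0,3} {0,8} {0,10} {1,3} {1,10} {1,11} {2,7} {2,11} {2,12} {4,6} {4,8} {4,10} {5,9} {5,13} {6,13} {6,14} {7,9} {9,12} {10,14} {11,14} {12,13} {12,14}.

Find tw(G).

3

A width-3 tree decomposition is:
Bags: B1 = {0, 3, 4, 8}  B2 = {0, 3, 4, 10}  B3 = {1, 3, 4, 10}  B4 = {1, 4, 6, 10}  B5 = {1, 6, 10, 14}  B6 = {1, 6, 11, 14}  B7 = {6, 11, 13, 14}  B8 = {11, 12, 13, 14}  B9 = {2, 11, 12, 13}  B10 = {2, 5, 12, 13}  B11 = {2, 5, 9, 12}  B12 = {2, 5, 7, 9}
Tree: B1–B2, B2–B3, B3–B4, B4–B5, B5–B6, B6–B7, B7–B8, B8–B9, B9–B10, B10–B11, B11–B12
The largest bag has 4 vertices, giving width 3; this decomposition certifies tw(G) ≤ 3. For the lower bound: the 4 vertex sets {0,3,8}, {4}, {10}, {1,6,11,14} are disjoint, each induces a connected subgraph, and every pair is joined by at least one edge of G. Contracting each set to a single vertex therefore yields K_{4} as a minor, and since treewidth is minor-monotone, tw(G) ≥ tw(K_{4}) = 3. Hence tw(G) = 3 exactly.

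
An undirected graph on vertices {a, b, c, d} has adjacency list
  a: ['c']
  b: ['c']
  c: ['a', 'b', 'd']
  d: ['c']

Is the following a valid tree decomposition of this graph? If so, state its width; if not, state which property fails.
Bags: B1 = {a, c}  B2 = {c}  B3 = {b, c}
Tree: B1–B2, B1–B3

A tree decomposition must satisfy three properties: every vertex lies in some bag; for every edge, both endpoints lie together in some bag; and for every vertex, the bags containing it form a connected subtree. Here vertex d appears in no bag, so the decomposition is invalid.

No — vertex d appears in no bag.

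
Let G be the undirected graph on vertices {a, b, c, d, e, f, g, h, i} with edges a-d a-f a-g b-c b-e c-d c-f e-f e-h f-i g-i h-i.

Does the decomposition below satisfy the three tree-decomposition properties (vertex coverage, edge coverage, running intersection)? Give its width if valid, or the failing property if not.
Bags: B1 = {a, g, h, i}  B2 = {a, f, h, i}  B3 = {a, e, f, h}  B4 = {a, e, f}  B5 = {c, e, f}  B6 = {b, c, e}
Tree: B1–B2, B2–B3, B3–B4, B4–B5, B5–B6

No — vertex d appears in no bag.

A tree decomposition must satisfy three properties: every vertex lies in some bag; for every edge, both endpoints lie together in some bag; and for every vertex, the bags containing it form a connected subtree. Here vertex d appears in no bag, so the decomposition is invalid.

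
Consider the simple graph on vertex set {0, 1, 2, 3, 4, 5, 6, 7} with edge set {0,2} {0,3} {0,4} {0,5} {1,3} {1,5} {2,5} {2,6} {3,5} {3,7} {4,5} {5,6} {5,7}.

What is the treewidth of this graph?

A width-2 tree decomposition is:
Bags: B1 = {0, 3, 5}  B2 = {0, 2, 5}  B3 = {2, 5, 6}  B4 = {3, 5, 7}  B5 = {0, 4, 5}  B6 = {1, 3, 5}
Tree: B1–B2, B2–B3, B1–B4, B1–B5, B4–B6
Every bag has size at most 3, so the width is 3 − 1 = 2 and tw(G) ≤ 2. For the lower bound, the 3 vertices {0, 2, 5} are pairwise adjacent, and any tree decomposition puts a clique entirely inside one bag — forcing width ≥ 2. Therefore the treewidth is 2.

2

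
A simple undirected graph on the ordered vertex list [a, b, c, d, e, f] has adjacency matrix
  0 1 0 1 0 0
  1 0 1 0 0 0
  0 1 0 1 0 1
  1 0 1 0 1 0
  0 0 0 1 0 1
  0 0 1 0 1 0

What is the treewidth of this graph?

A width-2 tree decomposition is:
Bags: B1 = {a, b, d}  B2 = {b, c, d}  B3 = {c, d, e}  B4 = {c, e, f}
Tree: B1–B2, B2–B3, B3–B4
The largest bag has 3 vertices, giving width 2; this decomposition certifies tw(G) ≤ 2. The edges a–b–c–d–a form a cycle, so G is not a tree and its treewidth is at least 2. Hence tw(G) = 2 exactly.

2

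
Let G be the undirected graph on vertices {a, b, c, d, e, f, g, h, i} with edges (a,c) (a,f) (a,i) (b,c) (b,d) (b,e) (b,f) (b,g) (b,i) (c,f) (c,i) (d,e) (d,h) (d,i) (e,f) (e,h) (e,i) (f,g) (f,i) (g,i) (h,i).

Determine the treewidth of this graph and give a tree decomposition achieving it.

The largest bag has 4 vertices, giving width 3; this decomposition certifies tw(G) ≤ 3. On the other hand G contains the 4-clique {d, e, h, i}. A clique must lie in a single bag of any decomposition, so no decomposition can have width below 3. Combining the bounds, tw(G) = 3.

Treewidth 3.
Bags: B1 = {b, f, g, i}  B2 = {b, c, f, i}  B3 = {b, e, f, i}  B4 = {a, c, f, i}  B5 = {b, d, e, i}  B6 = {d, e, h, i}
Tree: B1–B2, B1–B3, B2–B4, B3–B5, B5–B6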